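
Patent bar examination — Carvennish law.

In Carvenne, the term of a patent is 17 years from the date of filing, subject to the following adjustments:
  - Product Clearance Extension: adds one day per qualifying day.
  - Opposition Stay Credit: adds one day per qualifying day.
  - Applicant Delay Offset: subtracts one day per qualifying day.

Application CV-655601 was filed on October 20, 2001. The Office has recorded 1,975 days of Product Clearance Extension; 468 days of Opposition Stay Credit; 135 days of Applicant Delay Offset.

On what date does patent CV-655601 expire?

Base term: filing date + 17 years → 20 October 2018.
Product Clearance Extension: +1975 days → 17 March 2024.
Opposition Stay Credit: +468 days → 28 June 2025.
Applicant Delay Offset: −135 days → 13 February 2025.

2025-02-13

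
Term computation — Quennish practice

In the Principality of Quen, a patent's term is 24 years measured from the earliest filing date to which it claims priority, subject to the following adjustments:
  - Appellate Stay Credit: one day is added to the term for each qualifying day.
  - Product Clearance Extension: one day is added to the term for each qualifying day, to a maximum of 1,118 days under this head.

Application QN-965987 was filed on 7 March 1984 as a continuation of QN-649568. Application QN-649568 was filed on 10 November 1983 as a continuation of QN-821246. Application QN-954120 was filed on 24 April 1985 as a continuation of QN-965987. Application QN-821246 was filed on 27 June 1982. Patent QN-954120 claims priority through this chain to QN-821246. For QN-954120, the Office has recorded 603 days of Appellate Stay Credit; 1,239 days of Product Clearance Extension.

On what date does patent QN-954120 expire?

Earliest priority filing: 27 June 1982.
Base term: 27 June 1982 + 24 years → 27 June 2006.
Appellate Stay Credit: +603 days → 20 February 2008.
Product Clearance Extension: 1239 days claimed exceeds the 1118-day cap, so +1118 days → 14 March 2011.

2011-03-14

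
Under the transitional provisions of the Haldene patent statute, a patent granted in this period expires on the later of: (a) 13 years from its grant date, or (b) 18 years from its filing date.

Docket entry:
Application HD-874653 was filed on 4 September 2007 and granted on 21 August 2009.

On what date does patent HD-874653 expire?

September 4, 2025

(a) grant + 13 years → 21 August 2022.
(b) filing + 18 years → 4 September 2025.
Later of the two: 4 September 2025.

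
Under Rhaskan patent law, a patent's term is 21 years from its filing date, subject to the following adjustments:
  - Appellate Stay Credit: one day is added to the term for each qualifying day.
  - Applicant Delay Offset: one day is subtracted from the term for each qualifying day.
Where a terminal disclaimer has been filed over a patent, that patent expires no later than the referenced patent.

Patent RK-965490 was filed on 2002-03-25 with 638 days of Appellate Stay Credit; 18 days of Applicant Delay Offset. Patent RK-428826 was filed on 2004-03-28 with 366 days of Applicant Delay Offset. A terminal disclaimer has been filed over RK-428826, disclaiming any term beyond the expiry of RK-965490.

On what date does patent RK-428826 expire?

Natural term of RK-428826:
  Base: filing + 21 years → 28 March 2025.
  Applicant Delay Offset: −366 days → 27 March 2024.
Expiry of referenced patent RK-965490:
  Base: filing + 21 years → 25 March 2023.
  Appellate Stay Credit: +638 days → 22 December 2024.
  Applicant Delay Offset: −18 days → 4 December 2024.
Terminal disclaimer: RK-428826 expires on the earlier of 27 March 2024 and 4 December 2024.

2024-03-27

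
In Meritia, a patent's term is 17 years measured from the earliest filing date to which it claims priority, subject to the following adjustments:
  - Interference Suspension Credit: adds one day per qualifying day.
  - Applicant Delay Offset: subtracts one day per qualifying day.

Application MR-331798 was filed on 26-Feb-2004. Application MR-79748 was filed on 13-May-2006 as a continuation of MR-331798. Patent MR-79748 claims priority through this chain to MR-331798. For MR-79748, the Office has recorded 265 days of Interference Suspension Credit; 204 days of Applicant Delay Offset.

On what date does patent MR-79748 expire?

Earliest priority filing: 26 February 2004.
Base term: 26 February 2004 + 17 years → 26 February 2021.
Interference Suspension Credit: +265 days → 18 November 2021.
Applicant Delay Offset: −204 days → 28 April 2021.

2021-04-28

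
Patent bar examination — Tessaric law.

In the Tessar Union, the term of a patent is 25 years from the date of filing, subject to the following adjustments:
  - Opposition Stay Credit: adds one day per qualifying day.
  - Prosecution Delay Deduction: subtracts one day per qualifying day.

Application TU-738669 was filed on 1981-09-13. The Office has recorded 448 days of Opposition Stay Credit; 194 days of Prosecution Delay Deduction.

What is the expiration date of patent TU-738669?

Base term: filing date + 25 years → 13 September 2006.
Opposition Stay Credit: +448 days → 5 December 2007.
Prosecution Delay Deduction: −194 days → 25 May 2007.

2007-05-25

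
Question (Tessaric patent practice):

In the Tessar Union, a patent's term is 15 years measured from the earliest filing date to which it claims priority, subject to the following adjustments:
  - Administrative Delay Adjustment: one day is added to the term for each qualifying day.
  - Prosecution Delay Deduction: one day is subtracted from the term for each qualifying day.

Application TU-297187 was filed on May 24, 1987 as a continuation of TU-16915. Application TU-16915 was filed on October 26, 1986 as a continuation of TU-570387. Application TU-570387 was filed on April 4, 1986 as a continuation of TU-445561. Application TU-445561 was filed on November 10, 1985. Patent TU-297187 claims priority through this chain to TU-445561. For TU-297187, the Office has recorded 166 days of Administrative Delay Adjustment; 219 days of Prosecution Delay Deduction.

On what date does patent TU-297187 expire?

Earliest priority filing: 10 November 1985.
Base term: 10 November 1985 + 15 years → 10 November 2000.
Administrative Delay Adjustment: +166 days → 25 April 2001.
Prosecution Delay Deduction: −219 days → 18 September 2000.

September 18, 2000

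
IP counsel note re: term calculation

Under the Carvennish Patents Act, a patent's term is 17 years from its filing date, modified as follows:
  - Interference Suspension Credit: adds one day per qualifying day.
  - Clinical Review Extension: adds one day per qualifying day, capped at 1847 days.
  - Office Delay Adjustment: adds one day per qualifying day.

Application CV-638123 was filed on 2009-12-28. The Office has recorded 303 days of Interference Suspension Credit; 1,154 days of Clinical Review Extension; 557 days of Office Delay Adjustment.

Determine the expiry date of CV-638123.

2032-07-03

Base term: filing date + 17 years → 28 December 2026.
Interference Suspension Credit: +303 days → 27 October 2027.
Clinical Review Extension: 1154 days (within the 1847-day cap) → +1154 days → 24 December 2030.
Office Delay Adjustment: +557 days → 3 July 2032.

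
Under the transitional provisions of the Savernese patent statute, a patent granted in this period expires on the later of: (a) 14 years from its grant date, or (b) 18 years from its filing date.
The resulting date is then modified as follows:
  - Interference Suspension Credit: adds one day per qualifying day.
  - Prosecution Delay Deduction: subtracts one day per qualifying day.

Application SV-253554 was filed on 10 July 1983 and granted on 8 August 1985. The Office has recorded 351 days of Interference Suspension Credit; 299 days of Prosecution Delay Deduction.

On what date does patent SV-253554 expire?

August 31, 2001

(a) grant + 14 years → 8 August 1999.
(b) filing + 18 years → 10 July 2001.
Later of the two: 10 July 2001.
Interference Suspension Credit: +351 days → 26 June 2002.
Prosecution Delay Deduction: −299 days → 31 August 2001.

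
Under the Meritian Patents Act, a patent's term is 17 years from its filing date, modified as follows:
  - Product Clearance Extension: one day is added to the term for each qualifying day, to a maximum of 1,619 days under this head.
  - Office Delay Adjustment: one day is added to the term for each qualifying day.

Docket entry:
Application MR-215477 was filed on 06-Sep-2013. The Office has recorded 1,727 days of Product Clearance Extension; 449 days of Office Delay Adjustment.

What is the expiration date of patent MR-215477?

May 5, 2036

Base term: filing date + 17 years → 6 September 2030.
Product Clearance Extension: 1727 days claimed exceeds the 1619-day cap, so +1619 days → 11 February 2035.
Office Delay Adjustment: +449 days → 5 May 2036.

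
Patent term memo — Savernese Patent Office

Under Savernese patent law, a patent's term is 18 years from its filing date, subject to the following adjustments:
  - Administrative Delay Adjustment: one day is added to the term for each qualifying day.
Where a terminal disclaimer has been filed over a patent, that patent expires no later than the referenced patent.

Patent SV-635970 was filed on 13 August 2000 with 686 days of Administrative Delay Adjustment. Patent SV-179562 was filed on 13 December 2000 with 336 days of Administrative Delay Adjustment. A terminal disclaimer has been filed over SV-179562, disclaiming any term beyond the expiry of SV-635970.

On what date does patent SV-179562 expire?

Natural term of SV-179562:
  Base: filing + 18 years → 13 December 2018.
  Administrative Delay Adjustment: +336 days → 14 November 2019.
Expiry of referenced patent SV-635970:
  Base: filing + 18 years → 13 August 2018.
  Administrative Delay Adjustment: +686 days → 29 June 2020.
Terminal disclaimer: SV-179562 expires on the earlier of 14 November 2019 and 29 June 2020.

2019-11-14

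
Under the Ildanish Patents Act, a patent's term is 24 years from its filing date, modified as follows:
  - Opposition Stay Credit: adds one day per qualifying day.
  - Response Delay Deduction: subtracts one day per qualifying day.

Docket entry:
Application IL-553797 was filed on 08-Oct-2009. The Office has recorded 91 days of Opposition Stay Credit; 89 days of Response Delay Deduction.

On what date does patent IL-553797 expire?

October 10, 2033

Base term: filing date + 24 years → 8 October 2033.
Opposition Stay Credit: +91 days → 7 January 2034.
Response Delay Deduction: −89 days → 10 October 2033.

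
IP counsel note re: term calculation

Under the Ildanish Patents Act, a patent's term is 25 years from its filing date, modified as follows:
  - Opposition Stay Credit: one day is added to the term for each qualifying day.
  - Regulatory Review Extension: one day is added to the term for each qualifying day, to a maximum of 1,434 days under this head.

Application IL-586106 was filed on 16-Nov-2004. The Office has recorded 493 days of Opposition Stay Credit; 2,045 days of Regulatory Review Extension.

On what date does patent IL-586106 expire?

Base term: filing date + 25 years → 16 November 2029.
Opposition Stay Credit: +493 days → 24 March 2031.
Regulatory Review Extension: 2045 days claimed exceeds the 1434-day cap, so +1434 days → 25 February 2035.

February 25, 2035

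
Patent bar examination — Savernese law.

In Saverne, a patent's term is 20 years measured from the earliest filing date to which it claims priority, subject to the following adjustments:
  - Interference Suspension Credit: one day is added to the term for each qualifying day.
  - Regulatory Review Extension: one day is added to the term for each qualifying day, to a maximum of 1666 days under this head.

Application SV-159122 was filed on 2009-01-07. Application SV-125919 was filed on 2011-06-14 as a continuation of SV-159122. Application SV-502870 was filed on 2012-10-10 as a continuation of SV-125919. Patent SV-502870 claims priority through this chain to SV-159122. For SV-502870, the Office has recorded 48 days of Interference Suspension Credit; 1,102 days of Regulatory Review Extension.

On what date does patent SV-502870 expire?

2032-03-02

Earliest priority filing: 7 January 2009.
Base term: 7 January 2009 + 20 years → 7 January 2029.
Interference Suspension Credit: +48 days → 24 February 2029.
Regulatory Review Extension: 1102 days (within the 1666-day cap) → +1102 days → 2 March 2032.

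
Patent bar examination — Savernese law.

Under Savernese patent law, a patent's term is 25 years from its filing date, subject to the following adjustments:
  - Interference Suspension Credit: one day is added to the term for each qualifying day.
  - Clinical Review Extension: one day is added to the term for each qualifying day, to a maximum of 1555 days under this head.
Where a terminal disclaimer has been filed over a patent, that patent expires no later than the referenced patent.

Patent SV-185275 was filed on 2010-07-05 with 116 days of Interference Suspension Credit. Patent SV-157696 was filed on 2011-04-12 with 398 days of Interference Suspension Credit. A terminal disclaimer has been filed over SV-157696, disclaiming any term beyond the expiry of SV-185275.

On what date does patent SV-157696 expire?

2035-10-29

Natural term of SV-157696:
  Base: filing + 25 years → 12 April 2036.
  Interference Suspension Credit: +398 days → 15 May 2037.
Expiry of referenced patent SV-185275:
  Base: filing + 25 years → 5 July 2035.
  Interference Suspension Credit: +116 days → 29 October 2035.
Terminal disclaimer: SV-157696 expires on the earlier of 15 May 2037 and 29 October 2035.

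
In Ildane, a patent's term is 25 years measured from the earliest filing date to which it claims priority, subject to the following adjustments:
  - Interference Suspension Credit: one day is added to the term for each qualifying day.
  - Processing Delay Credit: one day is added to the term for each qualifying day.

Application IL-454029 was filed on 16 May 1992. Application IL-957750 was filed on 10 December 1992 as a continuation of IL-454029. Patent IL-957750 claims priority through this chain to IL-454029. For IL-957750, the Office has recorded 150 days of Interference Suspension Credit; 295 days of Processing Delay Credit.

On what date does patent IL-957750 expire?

2018-08-04

Earliest priority filing: 16 May 1992.
Base term: 16 May 1992 + 25 years → 16 May 2017.
Interference Suspension Credit: +150 days → 13 October 2017.
Processing Delay Credit: +295 days → 4 August 2018.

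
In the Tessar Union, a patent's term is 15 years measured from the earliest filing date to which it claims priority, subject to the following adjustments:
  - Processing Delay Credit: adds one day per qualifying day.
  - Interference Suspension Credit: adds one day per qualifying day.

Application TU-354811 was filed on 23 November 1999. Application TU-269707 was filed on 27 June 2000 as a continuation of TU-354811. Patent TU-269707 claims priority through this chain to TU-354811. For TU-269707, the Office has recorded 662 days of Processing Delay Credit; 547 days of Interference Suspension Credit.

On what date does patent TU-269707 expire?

Earliest priority filing: 23 November 1999.
Base term: 23 November 1999 + 15 years → 23 November 2014.
Processing Delay Credit: +662 days → 15 September 2016.
Interference Suspension Credit: +547 days → 16 March 2018.

March 16, 2018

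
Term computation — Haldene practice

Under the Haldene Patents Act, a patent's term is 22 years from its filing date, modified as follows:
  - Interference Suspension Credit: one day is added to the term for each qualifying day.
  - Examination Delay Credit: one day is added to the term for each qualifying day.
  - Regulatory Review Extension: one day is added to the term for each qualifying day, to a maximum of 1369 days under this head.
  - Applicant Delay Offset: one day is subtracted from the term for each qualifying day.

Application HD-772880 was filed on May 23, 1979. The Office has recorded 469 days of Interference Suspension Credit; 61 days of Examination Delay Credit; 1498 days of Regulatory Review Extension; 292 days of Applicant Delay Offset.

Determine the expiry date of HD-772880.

October 16, 2005

Base term: filing date + 22 years → 23 May 2001.
Interference Suspension Credit: +469 days → 4 September 2002.
Examination Delay Credit: +61 days → 4 November 2002.
Regulatory Review Extension: 1498 days claimed exceeds the 1369-day cap, so +1369 days → 4 August 2006.
Applicant Delay Offset: −292 days → 16 October 2005.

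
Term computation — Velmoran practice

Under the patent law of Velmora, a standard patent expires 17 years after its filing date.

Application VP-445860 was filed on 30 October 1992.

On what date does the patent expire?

Filing date + 17 years → 30 October 2009.

2009-10-30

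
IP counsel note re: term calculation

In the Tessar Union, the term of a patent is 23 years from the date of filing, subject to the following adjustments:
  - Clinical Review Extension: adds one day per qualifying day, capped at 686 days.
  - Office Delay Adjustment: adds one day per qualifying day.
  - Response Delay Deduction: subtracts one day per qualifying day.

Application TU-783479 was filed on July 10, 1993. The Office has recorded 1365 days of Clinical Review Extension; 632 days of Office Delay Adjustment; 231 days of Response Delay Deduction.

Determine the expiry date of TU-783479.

July 2, 2019

Base term: filing date + 23 years → 10 July 2016.
Clinical Review Extension: 1365 days claimed exceeds the 686-day cap, so +686 days → 27 May 2018.
Office Delay Adjustment: +632 days → 18 February 2020.
Response Delay Deduction: −231 days → 2 July 2019.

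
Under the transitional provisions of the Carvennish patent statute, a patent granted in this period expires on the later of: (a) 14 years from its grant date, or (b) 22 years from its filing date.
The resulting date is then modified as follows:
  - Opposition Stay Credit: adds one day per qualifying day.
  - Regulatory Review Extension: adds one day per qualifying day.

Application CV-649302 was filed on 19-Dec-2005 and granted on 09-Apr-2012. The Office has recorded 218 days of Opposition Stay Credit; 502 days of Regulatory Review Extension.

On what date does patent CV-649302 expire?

2029-12-08

(a) grant + 14 years → 9 April 2026.
(b) filing + 22 years → 19 December 2027.
Later of the two: 19 December 2027.
Opposition Stay Credit: +218 days → 24 July 2028.
Regulatory Review Extension: +502 days → 8 December 2029.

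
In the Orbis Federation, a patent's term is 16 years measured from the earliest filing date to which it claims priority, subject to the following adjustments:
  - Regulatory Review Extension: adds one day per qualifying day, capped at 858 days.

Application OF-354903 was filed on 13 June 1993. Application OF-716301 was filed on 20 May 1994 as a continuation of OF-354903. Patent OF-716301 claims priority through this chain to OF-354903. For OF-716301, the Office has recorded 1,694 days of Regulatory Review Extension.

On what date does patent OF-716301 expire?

2011-10-19

Earliest priority filing: 13 June 1993.
Base term: 13 June 1993 + 16 years → 13 June 2009.
Regulatory Review Extension: 1694 days claimed exceeds the 858-day cap, so +858 days → 19 October 2011.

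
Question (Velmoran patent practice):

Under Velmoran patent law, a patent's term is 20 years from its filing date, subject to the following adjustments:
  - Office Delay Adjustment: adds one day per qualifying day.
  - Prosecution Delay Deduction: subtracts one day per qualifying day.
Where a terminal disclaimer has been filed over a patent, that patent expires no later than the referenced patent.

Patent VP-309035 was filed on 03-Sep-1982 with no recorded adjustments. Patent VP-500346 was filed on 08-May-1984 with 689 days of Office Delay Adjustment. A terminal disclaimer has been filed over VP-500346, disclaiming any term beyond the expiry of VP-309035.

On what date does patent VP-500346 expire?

2002-09-03

Natural term of VP-500346:
  Base: filing + 20 years → 8 May 2004.
  Office Delay Adjustment: +689 days → 28 March 2006.
Expiry of referenced patent VP-309035:
  Base: filing + 20 years → 3 September 2002.
Terminal disclaimer: VP-500346 expires on the earlier of 28 March 2006 and 3 September 2002.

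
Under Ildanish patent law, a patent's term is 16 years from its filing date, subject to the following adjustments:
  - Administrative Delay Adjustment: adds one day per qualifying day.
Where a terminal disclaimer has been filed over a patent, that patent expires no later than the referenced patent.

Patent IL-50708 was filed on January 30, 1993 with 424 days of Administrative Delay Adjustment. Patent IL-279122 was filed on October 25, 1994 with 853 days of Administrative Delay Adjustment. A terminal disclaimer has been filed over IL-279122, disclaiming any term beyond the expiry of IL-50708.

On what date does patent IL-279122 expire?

2010-03-30

Natural term of IL-279122:
  Base: filing + 16 years → 25 October 2010.
  Administrative Delay Adjustment: +853 days → 24 February 2013.
Expiry of referenced patent IL-50708:
  Base: filing + 16 years → 30 January 2009.
  Administrative Delay Adjustment: +424 days → 30 March 2010.
Terminal disclaimer: IL-279122 expires on the earlier of 24 February 2013 and 30 March 2010.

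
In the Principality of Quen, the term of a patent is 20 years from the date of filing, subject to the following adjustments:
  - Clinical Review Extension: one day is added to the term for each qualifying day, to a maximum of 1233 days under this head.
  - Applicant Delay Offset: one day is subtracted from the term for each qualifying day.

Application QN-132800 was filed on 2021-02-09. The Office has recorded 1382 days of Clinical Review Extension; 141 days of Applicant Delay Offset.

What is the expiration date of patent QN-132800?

February 6, 2044

Base term: filing date + 20 years → 9 February 2041.
Clinical Review Extension: 1382 days claimed exceeds the 1233-day cap, so +1233 days → 26 June 2044.
Applicant Delay Offset: −141 days → 6 February 2044.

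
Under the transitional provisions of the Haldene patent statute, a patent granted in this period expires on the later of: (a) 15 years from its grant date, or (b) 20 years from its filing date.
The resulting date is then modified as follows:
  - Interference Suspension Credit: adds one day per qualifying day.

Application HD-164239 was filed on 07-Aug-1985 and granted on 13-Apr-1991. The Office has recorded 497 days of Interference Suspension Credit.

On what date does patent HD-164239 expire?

August 23, 2007

(a) grant + 15 years → 13 April 2006.
(b) filing + 20 years → 7 August 2005.
Later of the two: 13 April 2006.
Interference Suspension Credit: +497 days → 23 August 2007.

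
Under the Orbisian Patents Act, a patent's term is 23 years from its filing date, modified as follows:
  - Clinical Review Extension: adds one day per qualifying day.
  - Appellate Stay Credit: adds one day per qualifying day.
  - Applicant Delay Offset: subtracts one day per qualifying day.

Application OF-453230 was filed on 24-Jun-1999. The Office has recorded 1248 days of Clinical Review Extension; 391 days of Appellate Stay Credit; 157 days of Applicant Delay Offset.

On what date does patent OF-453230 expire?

2026-07-15

Base term: filing date + 23 years → 24 June 2022.
Clinical Review Extension: +1248 days → 23 November 2025.
Appellate Stay Credit: +391 days → 19 December 2026.
Applicant Delay Offset: −157 days → 15 July 2026.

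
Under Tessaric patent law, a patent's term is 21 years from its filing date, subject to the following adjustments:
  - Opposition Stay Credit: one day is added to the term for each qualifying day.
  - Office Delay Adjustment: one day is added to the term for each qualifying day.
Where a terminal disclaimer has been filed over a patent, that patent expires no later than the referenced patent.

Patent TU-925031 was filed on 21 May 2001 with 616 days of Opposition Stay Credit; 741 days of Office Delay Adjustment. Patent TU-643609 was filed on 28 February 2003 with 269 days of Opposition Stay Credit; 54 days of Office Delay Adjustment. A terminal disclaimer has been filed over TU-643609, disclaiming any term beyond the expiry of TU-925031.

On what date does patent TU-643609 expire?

Natural term of TU-643609:
  Base: filing + 21 years → 28 February 2024.
  Opposition Stay Credit: +269 days → 23 November 2024.
  Office Delay Adjustment: +54 days → 16 January 2025.
Expiry of referenced patent TU-925031:
  Base: filing + 21 years → 21 May 2022.
  Opposition Stay Credit: +616 days → 27 January 2024.
  Office Delay Adjustment: +741 days → 6 February 2026.
Terminal disclaimer: TU-643609 expires on the earlier of 16 January 2025 and 6 February 2026.

2025-01-16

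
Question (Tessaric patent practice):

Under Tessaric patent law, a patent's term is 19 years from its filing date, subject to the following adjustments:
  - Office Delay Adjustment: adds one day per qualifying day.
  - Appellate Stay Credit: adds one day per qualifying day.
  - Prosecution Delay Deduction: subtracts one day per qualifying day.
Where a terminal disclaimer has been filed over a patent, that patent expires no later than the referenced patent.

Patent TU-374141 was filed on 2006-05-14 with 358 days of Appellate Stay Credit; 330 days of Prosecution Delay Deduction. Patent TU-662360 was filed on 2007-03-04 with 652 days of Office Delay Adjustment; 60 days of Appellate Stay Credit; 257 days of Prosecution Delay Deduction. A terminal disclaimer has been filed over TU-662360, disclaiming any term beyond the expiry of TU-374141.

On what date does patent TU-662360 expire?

June 11, 2025

Natural term of TU-662360:
  Base: filing + 19 years → 4 March 2026.
  Office Delay Adjustment: +652 days → 16 December 2027.
  Appellate Stay Credit: +60 days → 14 February 2028.
  Prosecution Delay Deduction: −257 days → 2 June 2027.
Expiry of referenced patent TU-374141:
  Base: filing + 19 years → 14 May 2025.
  Appellate Stay Credit: +358 days → 7 May 2026.
  Prosecution Delay Deduction: −330 days → 11 June 2025.
Terminal disclaimer: TU-662360 expires on the earlier of 2 June 2027 and 11 June 2025.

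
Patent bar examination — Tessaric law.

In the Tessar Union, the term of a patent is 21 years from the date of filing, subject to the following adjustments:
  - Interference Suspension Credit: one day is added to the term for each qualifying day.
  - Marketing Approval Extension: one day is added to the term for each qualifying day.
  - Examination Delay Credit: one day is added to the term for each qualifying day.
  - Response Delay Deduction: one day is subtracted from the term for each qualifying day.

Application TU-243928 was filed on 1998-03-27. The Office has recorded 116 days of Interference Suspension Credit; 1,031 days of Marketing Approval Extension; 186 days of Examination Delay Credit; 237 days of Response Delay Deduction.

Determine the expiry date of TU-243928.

Base term: filing date + 21 years → 27 March 2019.
Interference Suspension Credit: +116 days → 21 July 2019.
Marketing Approval Extension: +1031 days → 17 May 2022.
Examination Delay Credit: +186 days → 19 November 2022.
Response Delay Deduction: −237 days → 27 March 2022.

2022-03-27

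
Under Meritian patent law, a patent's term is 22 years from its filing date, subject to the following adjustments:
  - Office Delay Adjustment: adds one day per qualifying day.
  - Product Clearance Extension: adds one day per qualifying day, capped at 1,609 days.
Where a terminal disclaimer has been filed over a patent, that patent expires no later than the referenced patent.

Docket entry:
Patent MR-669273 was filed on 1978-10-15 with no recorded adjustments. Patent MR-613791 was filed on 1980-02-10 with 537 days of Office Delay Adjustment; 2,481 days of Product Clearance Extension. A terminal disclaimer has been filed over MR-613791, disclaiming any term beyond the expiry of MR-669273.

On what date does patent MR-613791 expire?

October 15, 2000

Natural term of MR-613791:
  Base: filing + 22 years → 10 February 2002.
  Office Delay Adjustment: +537 days → 1 August 2003.
  Product Clearance Extension: 2481 days claimed exceeds the 1609-day cap, so +1609 days → 27 December 2007.
Expiry of referenced patent MR-669273:
  Base: filing + 22 years → 15 October 2000.
Terminal disclaimer: MR-613791 expires on the earlier of 27 December 2007 and 15 October 2000.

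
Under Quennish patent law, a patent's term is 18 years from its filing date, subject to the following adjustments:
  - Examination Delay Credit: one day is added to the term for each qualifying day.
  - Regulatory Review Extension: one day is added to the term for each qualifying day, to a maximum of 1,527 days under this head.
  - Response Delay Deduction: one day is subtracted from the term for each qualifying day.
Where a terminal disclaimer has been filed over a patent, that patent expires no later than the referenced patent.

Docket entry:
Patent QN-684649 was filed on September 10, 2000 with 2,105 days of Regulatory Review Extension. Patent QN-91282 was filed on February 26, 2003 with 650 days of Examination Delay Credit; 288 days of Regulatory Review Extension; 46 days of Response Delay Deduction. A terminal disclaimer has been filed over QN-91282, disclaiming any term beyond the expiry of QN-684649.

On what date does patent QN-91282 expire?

2022-11-15

Natural term of QN-91282:
  Base: filing + 18 years → 26 February 2021.
  Examination Delay Credit: +650 days → 8 December 2022.
  Regulatory Review Extension: 288 days (within the 1527-day cap) → +288 days → 22 September 2023.
  Response Delay Deduction: −46 days → 7 August 2023.
Expiry of referenced patent QN-684649:
  Base: filing + 18 years → 10 September 2018.
  Regulatory Review Extension: 2105 days claimed exceeds the 1527-day cap, so +1527 days → 15 November 2022.
Terminal disclaimer: QN-91282 expires on the earlier of 7 August 2023 and 15 November 2022.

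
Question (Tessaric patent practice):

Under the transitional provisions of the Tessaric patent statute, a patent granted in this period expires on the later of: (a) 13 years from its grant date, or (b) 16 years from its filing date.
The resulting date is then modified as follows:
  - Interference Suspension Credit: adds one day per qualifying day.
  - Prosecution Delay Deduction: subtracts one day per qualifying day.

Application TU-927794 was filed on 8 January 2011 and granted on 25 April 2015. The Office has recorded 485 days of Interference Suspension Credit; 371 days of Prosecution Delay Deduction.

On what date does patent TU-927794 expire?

2028-08-17

(a) grant + 13 years → 25 April 2028.
(b) filing + 16 years → 8 January 2027.
Later of the two: 25 April 2028.
Interference Suspension Credit: +485 days → 23 August 2029.
Prosecution Delay Deduction: −371 days → 17 August 2028.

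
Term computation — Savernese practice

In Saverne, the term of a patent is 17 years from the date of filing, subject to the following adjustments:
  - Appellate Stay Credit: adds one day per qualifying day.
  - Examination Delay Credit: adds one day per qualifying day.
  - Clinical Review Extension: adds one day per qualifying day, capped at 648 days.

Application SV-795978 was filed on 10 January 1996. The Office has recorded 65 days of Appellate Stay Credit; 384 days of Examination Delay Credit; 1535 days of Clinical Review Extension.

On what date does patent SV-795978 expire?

2016-01-12

Base term: filing date + 17 years → 10 January 2013.
Appellate Stay Credit: +65 days → 16 March 2013.
Examination Delay Credit: +384 days → 4 April 2014.
Clinical Review Extension: 1535 days claimed exceeds the 648-day cap, so +648 days → 12 January 2016.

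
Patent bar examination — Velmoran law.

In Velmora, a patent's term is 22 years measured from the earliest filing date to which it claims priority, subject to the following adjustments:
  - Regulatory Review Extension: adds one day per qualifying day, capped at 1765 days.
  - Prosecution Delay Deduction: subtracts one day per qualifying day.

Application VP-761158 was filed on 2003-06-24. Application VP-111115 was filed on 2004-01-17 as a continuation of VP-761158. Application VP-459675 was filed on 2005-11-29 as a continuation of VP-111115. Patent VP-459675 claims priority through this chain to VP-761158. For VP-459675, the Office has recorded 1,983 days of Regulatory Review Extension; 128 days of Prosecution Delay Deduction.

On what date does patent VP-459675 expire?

December 17, 2029

Earliest priority filing: 24 June 2003.
Base term: 24 June 2003 + 22 years → 24 June 2025.
Regulatory Review Extension: 1983 days claimed exceeds the 1765-day cap, so +1765 days → 24 April 2030.
Prosecution Delay Deduction: −128 days → 17 December 2029.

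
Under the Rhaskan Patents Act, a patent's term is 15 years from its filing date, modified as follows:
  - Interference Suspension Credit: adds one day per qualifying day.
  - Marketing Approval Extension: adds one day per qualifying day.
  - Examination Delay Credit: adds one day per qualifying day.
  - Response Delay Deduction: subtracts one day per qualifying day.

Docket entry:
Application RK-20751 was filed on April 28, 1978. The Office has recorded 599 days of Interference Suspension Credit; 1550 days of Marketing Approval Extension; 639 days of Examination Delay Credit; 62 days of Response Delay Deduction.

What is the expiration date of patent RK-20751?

October 14, 2000

Base term: filing date + 15 years → 28 April 1993.
Interference Suspension Credit: +599 days → 18 December 1994.
Marketing Approval Extension: +1550 days → 17 March 1999.
Examination Delay Credit: +639 days → 15 December 2000.
Response Delay Deduction: −62 days → 14 October 2000.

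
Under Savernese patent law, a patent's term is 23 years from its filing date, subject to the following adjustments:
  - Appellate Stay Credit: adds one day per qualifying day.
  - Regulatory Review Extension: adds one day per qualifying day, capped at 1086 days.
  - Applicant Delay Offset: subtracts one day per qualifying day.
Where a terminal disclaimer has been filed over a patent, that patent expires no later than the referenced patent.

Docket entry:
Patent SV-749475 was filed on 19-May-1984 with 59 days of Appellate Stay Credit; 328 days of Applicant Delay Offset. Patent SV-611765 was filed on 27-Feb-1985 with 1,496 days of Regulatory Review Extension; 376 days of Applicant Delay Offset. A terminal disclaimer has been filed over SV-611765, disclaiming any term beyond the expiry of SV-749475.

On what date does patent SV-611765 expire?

Natural term of SV-611765:
  Base: filing + 23 years → 27 February 2008.
  Regulatory Review Extension: 1496 days claimed exceeds the 1086-day cap, so +1086 days → 17 February 2011.
  Applicant Delay Offset: −376 days → 6 February 2010.
Expiry of referenced patent SV-749475:
  Base: filing + 23 years → 19 May 2007.
  Appellate Stay Credit: +59 days → 17 July 2007.
  Applicant Delay Offset: −328 days → 23 August 2006.
Terminal disclaimer: SV-611765 expires on the earlier of 6 February 2010 and 23 August 2006.

August 23, 2006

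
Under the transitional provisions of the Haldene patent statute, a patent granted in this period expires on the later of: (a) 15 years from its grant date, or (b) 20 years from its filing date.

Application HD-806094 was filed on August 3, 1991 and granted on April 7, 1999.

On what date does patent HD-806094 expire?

April 7, 2014

(a) grant + 15 years → 7 April 2014.
(b) filing + 20 years → 3 August 2011.
Later of the two: 7 April 2014.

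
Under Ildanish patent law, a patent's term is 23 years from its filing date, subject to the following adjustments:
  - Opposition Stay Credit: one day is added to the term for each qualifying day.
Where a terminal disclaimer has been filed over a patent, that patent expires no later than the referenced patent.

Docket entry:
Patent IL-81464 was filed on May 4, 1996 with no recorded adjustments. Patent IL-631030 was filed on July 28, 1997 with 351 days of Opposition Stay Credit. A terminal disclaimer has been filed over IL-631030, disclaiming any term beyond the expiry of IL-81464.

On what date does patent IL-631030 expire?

May 4, 2019

Natural term of IL-631030:
  Base: filing + 23 years → 28 July 2020.
  Opposition Stay Credit: +351 days → 14 July 2021.
Expiry of referenced patent IL-81464:
  Base: filing + 23 years → 4 May 2019.
Terminal disclaimer: IL-631030 expires on the earlier of 14 July 2021 and 4 May 2019.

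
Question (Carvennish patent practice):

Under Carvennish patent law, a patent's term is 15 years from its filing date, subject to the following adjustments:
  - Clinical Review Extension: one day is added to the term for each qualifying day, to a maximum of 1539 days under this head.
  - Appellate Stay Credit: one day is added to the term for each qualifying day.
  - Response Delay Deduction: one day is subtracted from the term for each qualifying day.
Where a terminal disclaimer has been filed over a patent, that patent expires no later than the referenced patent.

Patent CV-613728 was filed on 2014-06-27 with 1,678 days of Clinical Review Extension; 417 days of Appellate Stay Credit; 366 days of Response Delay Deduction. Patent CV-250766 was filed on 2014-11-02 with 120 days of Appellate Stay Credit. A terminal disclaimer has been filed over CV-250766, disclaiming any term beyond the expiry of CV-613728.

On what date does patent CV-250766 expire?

March 2, 2030

Natural term of CV-250766:
  Base: filing + 15 years → 2 November 2029.
  Appellate Stay Credit: +120 days → 2 March 2030.
Expiry of referenced patent CV-613728:
  Base: filing + 15 years → 27 June 2029.
  Clinical Review Extension: 1678 days claimed exceeds the 1539-day cap, so +1539 days → 13 September 2033.
  Appellate Stay Credit: +417 days → 4 November 2034.
  Response Delay Deduction: −366 days → 3 November 2033.
Terminal disclaimer: CV-250766 expires on the earlier of 2 March 2030 and 3 November 2033.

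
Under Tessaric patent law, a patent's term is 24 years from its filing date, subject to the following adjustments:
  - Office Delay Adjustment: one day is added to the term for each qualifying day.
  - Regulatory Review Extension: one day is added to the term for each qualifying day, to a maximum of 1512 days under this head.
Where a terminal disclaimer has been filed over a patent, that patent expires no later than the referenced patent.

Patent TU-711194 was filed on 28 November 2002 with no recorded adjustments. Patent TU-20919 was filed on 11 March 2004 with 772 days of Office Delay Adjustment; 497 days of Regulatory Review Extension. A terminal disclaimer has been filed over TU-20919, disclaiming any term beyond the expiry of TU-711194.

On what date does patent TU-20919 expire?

2026-11-28

Natural term of TU-20919:
  Base: filing + 24 years → 11 March 2028.
  Office Delay Adjustment: +772 days → 22 April 2030.
  Regulatory Review Extension: 497 days (within the 1512-day cap) → +497 days → 1 September 2031.
Expiry of referenced patent TU-711194:
  Base: filing + 24 years → 28 November 2026.
Terminal disclaimer: TU-20919 expires on the earlier of 1 September 2031 and 28 November 2026.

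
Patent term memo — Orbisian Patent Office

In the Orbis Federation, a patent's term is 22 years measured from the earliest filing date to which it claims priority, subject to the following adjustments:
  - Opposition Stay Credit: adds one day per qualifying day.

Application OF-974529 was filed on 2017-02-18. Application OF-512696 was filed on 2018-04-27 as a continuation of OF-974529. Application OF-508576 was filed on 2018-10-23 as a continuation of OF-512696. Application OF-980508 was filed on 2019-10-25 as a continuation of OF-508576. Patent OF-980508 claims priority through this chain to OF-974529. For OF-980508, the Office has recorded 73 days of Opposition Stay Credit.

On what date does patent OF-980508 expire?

Earliest priority filing: 18 February 2017.
Base term: 18 February 2017 + 22 years → 18 February 2039.
Opposition Stay Credit: +73 days → 2 May 2039.

2039-05-02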